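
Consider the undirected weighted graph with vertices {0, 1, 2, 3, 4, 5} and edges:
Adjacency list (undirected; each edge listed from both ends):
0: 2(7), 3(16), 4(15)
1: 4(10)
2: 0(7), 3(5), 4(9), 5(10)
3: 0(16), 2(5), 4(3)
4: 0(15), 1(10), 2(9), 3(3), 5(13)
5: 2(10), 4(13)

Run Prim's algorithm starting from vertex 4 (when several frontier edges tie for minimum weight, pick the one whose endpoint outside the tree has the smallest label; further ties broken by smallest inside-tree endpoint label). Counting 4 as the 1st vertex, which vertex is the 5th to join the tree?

Grow the tree from 4 using Prim:
Step 1: cheapest edge leaving the tree is 3—4 (3); add 3.
Step 2: cheapest edge leaving the tree is 2—3 (5); add 2.
Step 3: cheapest edge leaving the tree is 0—2 (7); add 0.
Step 4: cheapest edge leaving the tree is 1—4 (10); add 1.
Step 5: cheapest edge leaving the tree is 2—5 (10); add 5.
Vertex order: 4, 3, 2, 0, 1, 5. The 5th vertex is 1.

1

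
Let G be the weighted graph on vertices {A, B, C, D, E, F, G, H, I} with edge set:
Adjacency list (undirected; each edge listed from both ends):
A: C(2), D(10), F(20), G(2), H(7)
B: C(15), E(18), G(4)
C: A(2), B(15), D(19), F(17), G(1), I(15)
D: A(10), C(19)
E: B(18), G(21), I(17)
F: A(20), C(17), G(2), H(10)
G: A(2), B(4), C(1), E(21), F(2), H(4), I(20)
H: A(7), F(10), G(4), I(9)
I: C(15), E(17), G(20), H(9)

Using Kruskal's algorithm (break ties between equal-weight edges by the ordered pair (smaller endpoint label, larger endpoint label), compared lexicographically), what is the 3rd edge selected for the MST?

F-G

Kruskal's algorithm — process edges by increasing weight (ties by edge label):
C-G (1): add — endpoints in different components.
A-C (2): add — endpoints in different components.
A-G (2): skip — A and G already connected.
F-G (2): add — endpoints in different components.
B-G (4): add — endpoints in different components.
G-H (4): add — endpoints in different components.
A-H (7): skip — A and H already connected.
H-I (9): add — endpoints in different components.
A-D (10): add — endpoints in different components.
F-H (10): skip — F and H already connected.
B-C (15): skip — B and C already connected.
C-I (15): skip — C and I already connected.
C-F (17): skip — C and F already connected.
E-I (17): add — endpoints in different components.
The 3rd edge added is F-G.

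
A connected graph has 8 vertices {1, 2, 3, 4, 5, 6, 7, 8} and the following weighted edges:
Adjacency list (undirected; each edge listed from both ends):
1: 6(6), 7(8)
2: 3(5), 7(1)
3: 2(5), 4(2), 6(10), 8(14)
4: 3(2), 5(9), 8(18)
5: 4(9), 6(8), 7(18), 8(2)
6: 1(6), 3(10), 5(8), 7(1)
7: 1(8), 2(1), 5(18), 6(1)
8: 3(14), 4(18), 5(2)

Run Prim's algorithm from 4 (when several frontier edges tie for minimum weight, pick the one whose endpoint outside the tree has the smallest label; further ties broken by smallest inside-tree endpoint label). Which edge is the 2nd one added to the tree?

Prim's algorithm from 4:
Step 1: cheapest edge leaving the tree is 3—4 (2); add 3.
Step 2: cheapest edge leaving the tree is 2—3 (5); add 2.
Step 3: cheapest edge leaving the tree is 2—7 (1); add 7.
Step 4: cheapest edge leaving the tree is 6—7 (1); add 6.
Step 5: cheapest edge leaving the tree is 1—6 (6); add 1.
Step 6: cheapest edge leaving the tree is 5—6 (8); add 5.
Step 7: cheapest edge leaving the tree is 5—8 (2); add 8.
The 2nd edge added is 2—3.

2-3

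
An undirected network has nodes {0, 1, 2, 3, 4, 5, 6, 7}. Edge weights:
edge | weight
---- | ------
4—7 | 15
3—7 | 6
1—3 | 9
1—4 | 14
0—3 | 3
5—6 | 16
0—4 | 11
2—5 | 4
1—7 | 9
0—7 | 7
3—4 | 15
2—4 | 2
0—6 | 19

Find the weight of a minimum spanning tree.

51

Prim's algorithm from 1:
Step 1: cheapest edge leaving the tree is 1—3 (9); add 3.
Step 2: cheapest edge leaving the tree is 0—3 (3); add 0.
Step 3: cheapest edge leaving the tree is 3—7 (6); add 7.
Step 4: cheapest edge leaving the tree is 0—4 (11); add 4.
Step 5: cheapest edge leaving the tree is 2—4 (2); add 2.
Step 6: cheapest edge leaving the tree is 2—5 (4); add 5.
Step 7: cheapest edge leaving the tree is 5—6 (16); add 6.
MST edges: 1—3, 0—3, 3—7, 0—4, 2—4, 2—5, 5—6; total weight 9+3+6+11+2+4+16 = 51.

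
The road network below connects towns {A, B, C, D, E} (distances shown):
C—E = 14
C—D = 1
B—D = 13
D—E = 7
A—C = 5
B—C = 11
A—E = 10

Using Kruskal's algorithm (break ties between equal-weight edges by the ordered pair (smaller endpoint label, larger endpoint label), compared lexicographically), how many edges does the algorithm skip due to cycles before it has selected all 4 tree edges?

1

Sort edges by weight, then run Kruskal:
C—D (1): add — endpoints in different components.
A—C (5): add — endpoints in different components.
D—E (7): add — endpoints in different components.
A—E (10): skip — A and E already connected.
B—C (11): add — endpoints in different components.
Edges rejected before the tree was complete: 1.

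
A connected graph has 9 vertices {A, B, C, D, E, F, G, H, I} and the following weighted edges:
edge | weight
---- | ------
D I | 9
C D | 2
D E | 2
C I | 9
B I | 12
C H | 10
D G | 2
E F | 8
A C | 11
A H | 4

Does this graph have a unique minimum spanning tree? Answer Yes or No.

No

Kruskal's algorithm — process edges by increasing weight (ties by edge label):
C D (2): add — endpoints in different components.
D E (2): add — endpoints in different components.
D G (2): add — endpoints in different components.
A H (4): add — endpoints in different components.
E F (8): add — endpoints in different components.
C I (9): add — endpoints in different components.
D I (9): skip — D and I already connected.
C H (10): add — endpoints in different components.
A C (11): skip — A and C already connected.
B I (12): add — endpoints in different components.
Non-tree edge D I has weight 9, equal to the heaviest edge on its tree cycle — swapping gives another MST of the same weight. Not unique.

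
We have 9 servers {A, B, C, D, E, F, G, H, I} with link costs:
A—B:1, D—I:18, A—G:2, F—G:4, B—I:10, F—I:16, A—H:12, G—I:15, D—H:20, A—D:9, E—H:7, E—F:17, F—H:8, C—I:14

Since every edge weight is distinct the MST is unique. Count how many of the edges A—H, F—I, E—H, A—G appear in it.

Kruskal's algorithm — process edges by increasing weight (ties by edge label):
A—B (1): add — endpoints in different components.
A—G (2): add — endpoints in different components.
F—G (4): add — endpoints in different components.
E—H (7): add — endpoints in different components.
F—H (8): add — endpoints in different components.
A—D (9): add — endpoints in different components.
B—I (10): add — endpoints in different components.
A—H (12): skip — A and H already connected.
C—I (14): add — endpoints in different components.
MST edge set: {A—B, A—G, F—G, E—H, F—H, A—D, B—I, C—I}.
Of the listed edges, {E—H, A—G} are in the MST → 2.

2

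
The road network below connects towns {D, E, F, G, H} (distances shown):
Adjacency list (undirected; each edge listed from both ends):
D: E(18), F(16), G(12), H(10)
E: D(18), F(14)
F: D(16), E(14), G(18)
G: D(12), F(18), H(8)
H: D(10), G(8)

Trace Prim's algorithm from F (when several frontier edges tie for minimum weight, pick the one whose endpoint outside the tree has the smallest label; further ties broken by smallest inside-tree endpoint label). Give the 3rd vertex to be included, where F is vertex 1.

D

Grow the tree from F using Prim:
Step 1: cheapest edge leaving the tree is E-F (14); add E.
Step 2: cheapest edge leaving the tree is D-F (16); add D.
Step 3: cheapest edge leaving the tree is D-H (10); add H.
Step 4: cheapest edge leaving the tree is G-H (8); add G.
Vertex order: F, E, D, H, G. The 3rd vertex is D.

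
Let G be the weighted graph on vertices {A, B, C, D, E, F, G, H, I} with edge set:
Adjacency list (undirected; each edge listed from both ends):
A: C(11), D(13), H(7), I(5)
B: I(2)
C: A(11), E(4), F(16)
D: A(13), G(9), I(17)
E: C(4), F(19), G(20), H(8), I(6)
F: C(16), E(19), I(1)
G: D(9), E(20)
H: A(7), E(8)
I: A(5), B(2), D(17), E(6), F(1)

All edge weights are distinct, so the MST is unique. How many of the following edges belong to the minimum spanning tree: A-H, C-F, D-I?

1

Kruskal's algorithm — process edges by increasing weight (ties by edge label):
F-I (1): add — endpoints in different components.
B-I (2): add — endpoints in different components.
C-E (4): add — endpoints in different components.
A-I (5): add — endpoints in different components.
E-I (6): add — endpoints in different components.
A-H (7): add — endpoints in different components.
E-H (8): skip — E and H already connected.
D-G (9): add — endpoints in different components.
A-C (11): skip — A and C already connected.
A-D (13): add — endpoints in different components.
MST edge set: {F-I, B-I, C-E, A-I, E-I, A-H, D-G, A-D}.
Of the listed edges, {A-H} are in the MST → 1.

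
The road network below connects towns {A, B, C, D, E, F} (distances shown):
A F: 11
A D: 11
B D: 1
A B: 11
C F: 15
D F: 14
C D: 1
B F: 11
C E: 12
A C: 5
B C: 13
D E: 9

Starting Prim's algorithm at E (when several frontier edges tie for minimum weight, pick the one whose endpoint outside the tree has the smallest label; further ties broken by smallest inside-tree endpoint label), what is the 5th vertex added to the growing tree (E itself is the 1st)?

A

Grow the tree from E using Prim:
Step 1: frontier [D E 9, C E 12] → take D E (9); add D.
Step 2: frontier [B D 1, C D 1, A D 11, D F 14, C E 12] → take B D (1); add B.
Step 3: frontier [A B 11, B F 11, B C 13, C D 1, A D 11, D F 14, C E 12] → take C D (1); add C.
Step 4: frontier [A B 11, B F 11, A C 5, C F 15, A D 11, D F 14] → take A C (5); add A.
Step 5: frontier [A F 11, B F 11, C F 15, D F 14] → take A F (11); add F.
Vertex order: E, D, B, C, A, F. The 5th vertex is A.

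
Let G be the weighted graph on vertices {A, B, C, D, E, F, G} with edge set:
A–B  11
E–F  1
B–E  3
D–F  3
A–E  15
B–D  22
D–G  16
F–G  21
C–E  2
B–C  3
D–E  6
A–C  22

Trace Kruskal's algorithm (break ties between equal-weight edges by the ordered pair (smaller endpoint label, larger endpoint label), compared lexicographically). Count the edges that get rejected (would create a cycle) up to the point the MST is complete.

Kruskal: consider edges lightest-first.
E–F (1): add — endpoints in different components.
C–E (2): add — endpoints in different components.
B–C (3): add — endpoints in different components.
B–E (3): skip — B and E already connected.
D–F (3): add — endpoints in different components.
D–E (6): skip — D and E already connected.
A–B (11): add — endpoints in different components.
A–E (15): skip — A and E already connected.
D–G (16): add — endpoints in different components.
Edges rejected before the tree was complete: 3.

3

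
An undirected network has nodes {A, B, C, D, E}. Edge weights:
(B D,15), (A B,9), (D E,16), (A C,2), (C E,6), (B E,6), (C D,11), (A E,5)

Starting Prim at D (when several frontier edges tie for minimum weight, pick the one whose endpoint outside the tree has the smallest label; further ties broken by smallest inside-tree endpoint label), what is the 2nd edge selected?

A-C

Prim, starting at D.
Step 1: frontier [C D 11, B D 15, D E 16] → take C D (11); add C.
Step 2: frontier [A C 2, C E 6, B D 15, D E 16] → take A C (2); add A.
Step 3: frontier [A E 5, A B 9, C E 6, B D 15, D E 16] → take A E (5); add E.
Step 4: frontier [A B 9, B D 15, B E 6] → take B E (6); add B.
The 2nd edge added is A C.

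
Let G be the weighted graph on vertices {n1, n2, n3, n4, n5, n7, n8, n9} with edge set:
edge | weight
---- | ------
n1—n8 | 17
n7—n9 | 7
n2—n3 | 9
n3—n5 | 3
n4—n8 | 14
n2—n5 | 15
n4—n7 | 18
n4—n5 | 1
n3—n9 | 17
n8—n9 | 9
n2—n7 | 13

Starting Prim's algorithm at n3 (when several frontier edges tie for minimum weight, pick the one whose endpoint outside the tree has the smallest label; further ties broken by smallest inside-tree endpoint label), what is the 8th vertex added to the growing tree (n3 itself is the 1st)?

Prim, starting at n3.
Step 1: frontier [n3—n5 3, n2—n3 9, n3—n9 17] → take n3—n5 (3); add n5.
Step 2: frontier [n2—n3 9, n3—n9 17, n4—n5 1, n2—n5 15] → take n4—n5 (1); add n4.
Step 3: frontier [n2—n3 9, n3—n9 17, n4—n8 14, n4—n7 18, n2—n5 15] → take n2—n3 (9); add n2.
Step 4: frontier [n2—n7 13, n3—n9 17, n4—n8 14, n4—n7 18] → take n2—n7 (13); add n7.
Step 5: frontier [n3—n9 17, n4—n8 14, n7—n9 7] → take n7—n9 (7); add n9.
Step 6: frontier [n4—n8 14, n8—n9 9] → take n8—n9 (9); add n8.
Step 7: frontier [n1—n8 17] → take n1—n8 (17); add n1.
Vertex order: n3, n5, n4, n2, n7, n9, n8, n1. The 8th vertex is n1.

n1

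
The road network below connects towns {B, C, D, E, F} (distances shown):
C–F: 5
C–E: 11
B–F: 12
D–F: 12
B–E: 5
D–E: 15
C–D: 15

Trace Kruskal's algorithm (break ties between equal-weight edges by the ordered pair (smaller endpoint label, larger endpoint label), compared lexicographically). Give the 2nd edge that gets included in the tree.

C-F

Kruskal's algorithm — process edges by increasing weight (ties by edge label):
B–E (5): add — endpoints in different components.
C–F (5): add — endpoints in different components.
C–E (11): add — endpoints in different components.
B–F (12): skip — B and F already connected.
D–F (12): add — endpoints in different components.
The 2nd edge added is C–F.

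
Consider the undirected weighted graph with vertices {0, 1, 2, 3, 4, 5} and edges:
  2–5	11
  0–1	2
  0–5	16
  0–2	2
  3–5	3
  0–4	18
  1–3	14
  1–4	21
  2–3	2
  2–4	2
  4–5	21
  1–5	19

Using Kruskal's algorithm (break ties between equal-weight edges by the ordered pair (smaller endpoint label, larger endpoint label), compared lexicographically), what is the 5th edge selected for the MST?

3-5

Sort edges by weight, then run Kruskal:
0–1 (2): add — endpoints in different components.
0–2 (2): add — endpoints in different components.
2–3 (2): add — endpoints in different components.
2–4 (2): add — endpoints in different components.
3–5 (3): add — endpoints in different components.
The 5th edge added is 3–5.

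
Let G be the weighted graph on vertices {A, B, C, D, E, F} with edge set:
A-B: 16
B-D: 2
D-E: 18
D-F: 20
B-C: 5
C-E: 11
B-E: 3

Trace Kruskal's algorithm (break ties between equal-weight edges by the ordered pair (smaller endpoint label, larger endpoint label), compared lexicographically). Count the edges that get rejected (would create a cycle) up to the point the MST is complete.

2

Sort edges by weight, then run Kruskal:
B-D (2): add — endpoints in different components.
B-E (3): add — endpoints in different components.
B-C (5): add — endpoints in different components.
C-E (11): skip — C and E already connected.
A-B (16): add — endpoints in different components.
D-E (18): skip — D and E already connected.
D-F (20): add — endpoints in different components.
Edges rejected before the tree was complete: 2.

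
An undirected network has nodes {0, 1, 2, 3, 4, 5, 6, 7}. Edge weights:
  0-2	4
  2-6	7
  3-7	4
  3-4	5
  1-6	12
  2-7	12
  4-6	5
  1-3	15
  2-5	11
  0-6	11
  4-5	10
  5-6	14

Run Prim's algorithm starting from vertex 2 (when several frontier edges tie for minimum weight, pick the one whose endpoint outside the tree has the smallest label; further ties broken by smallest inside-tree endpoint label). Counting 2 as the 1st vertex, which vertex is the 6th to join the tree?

Grow the tree from 2 using Prim:
Step 1: frontier [0-2 4, 2-6 7, 2-5 11, 2-7 12] → take 0-2 (4); add 0.
Step 2: frontier [0-6 11, 2-6 7, 2-5 11, 2-7 12] → take 2-6 (7); add 6.
Step 3: frontier [2-5 11, 2-7 12, 4-6 5, 1-6 12, 5-6 14] → take 4-6 (5); add 4.
Step 4: frontier [2-5 11, 2-7 12, 3-4 5, 4-5 10, 1-6 12, 5-6 14] → take 3-4 (5); add 3.
Step 5: frontier [2-5 11, 2-7 12, 3-7 4, 1-3 15, 4-5 10, 1-6 12, 5-6 14] → take 3-7 (4); add 7.
Step 6: frontier [2-5 11, 1-3 15, 4-5 10, 1-6 12, 5-6 14] → take 4-5 (10); add 5.
Step 7: frontier [1-3 15, 1-6 12] → take 1-6 (12); add 1.
Vertex order: 2, 0, 6, 4, 3, 7, 5, 1. The 6th vertex is 7.

7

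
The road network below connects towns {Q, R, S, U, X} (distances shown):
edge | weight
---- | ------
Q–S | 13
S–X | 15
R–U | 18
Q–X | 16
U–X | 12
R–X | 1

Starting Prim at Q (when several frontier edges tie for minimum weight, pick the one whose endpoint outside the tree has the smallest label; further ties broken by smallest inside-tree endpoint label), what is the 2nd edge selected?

S-X

Grow the tree from Q using Prim:
Step 1: cheapest edge leaving the tree is Q–S (13); add S.
Step 2: cheapest edge leaving the tree is S–X (15); add X.
Step 3: cheapest edge leaving the tree is R–X (1); add R.
Step 4: cheapest edge leaving the tree is U–X (12); add U.
The 2nd edge added is S–X.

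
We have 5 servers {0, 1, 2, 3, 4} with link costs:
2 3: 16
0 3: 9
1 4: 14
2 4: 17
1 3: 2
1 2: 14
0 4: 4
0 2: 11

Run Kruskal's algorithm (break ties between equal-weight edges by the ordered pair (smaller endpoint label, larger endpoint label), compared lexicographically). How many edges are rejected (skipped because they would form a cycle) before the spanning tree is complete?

0

Kruskal: consider edges lightest-first.
1 3 (2): add — endpoints in different components.
0 4 (4): add — endpoints in different components.
0 3 (9): add — endpoints in different components.
0 2 (11): add — endpoints in different components.
Edges rejected before the tree was complete: 0.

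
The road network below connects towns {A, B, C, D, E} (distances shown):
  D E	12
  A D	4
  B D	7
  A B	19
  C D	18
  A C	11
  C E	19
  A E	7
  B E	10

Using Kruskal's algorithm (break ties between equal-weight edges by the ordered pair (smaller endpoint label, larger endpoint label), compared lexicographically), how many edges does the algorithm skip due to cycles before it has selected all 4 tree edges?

Kruskal's algorithm — process edges by increasing weight (ties by edge label):
A D (4): add — endpoints in different components.
A E (7): add — endpoints in different components.
B D (7): add — endpoints in different components.
B E (10): skip — B and E already connected.
A C (11): add — endpoints in different components.
Edges rejected before the tree was complete: 1.

1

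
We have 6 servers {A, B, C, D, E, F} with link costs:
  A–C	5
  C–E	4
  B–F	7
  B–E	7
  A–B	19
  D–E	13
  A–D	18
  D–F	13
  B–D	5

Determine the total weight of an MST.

Kruskal's algorithm — process edges by increasing weight (ties by edge label):
C–E (4): add. Components now {A} {B} {C,E} {D} {F}
A–C (5): add. Components now {A,C,E} {B} {D} {F}
B–D (5): add. Components now {A,C,E} {B,D} {F}
B–E (7): add. Components now {A,B,C,D,E} {F}
B–F (7): add. Components now {A,B,C,D,E,F}
MST edges: C–E, A–C, B–D, B–E, B–F; total weight 4+5+5+7+7 = 28.

28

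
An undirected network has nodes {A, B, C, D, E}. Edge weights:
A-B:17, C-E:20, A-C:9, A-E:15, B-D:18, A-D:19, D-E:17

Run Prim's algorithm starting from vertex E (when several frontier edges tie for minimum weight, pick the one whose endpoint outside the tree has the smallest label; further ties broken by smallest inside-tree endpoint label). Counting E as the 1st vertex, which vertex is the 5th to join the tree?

D

Prim's algorithm from E:
Step 1: frontier [A-E 15, D-E 17, C-E 20] → take A-E (15); add A.
Step 2: frontier [A-C 9, A-B 17, A-D 19, D-E 17, C-E 20] → take A-C (9); add C.
Step 3: frontier [A-B 17, A-D 19, D-E 17] → take A-B (17); add B.
Step 4: frontier [A-D 19, B-D 18, D-E 17] → take D-E (17); add D.
Vertex order: E, A, C, B, D. The 5th vertex is D.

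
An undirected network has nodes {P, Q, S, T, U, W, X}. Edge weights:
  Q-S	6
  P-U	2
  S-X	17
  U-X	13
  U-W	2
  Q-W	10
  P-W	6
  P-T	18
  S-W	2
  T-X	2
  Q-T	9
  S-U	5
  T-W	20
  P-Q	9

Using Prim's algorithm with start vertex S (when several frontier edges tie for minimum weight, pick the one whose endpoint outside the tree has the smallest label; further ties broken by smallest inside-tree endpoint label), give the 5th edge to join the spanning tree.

Prim's algorithm from S:
Step 1: frontier [S-W 2, S-U 5, Q-S 6, S-X 17] → take S-W (2); add W.
Step 2: frontier [S-U 5, Q-S 6, S-X 17, U-W 2, P-W 6, Q-W 10, T-W 20] → take U-W (2); add U.
Step 3: frontier [Q-S 6, S-X 17, P-U 2, U-X 13, P-W 6, Q-W 10, T-W 20] → take P-U (2); add P.
Step 4: frontier [P-Q 9, P-T 18, Q-S 6, S-X 17, U-X 13, Q-W 10, T-W 20] → take Q-S (6); add Q.
Step 5: frontier [P-T 18, Q-T 9, S-X 17, U-X 13, T-W 20] → take Q-T (9); add T.
Step 6: frontier [S-X 17, T-X 2, U-X 13] → take T-X (2); add X.
The 5th edge added is Q-T.

Q-T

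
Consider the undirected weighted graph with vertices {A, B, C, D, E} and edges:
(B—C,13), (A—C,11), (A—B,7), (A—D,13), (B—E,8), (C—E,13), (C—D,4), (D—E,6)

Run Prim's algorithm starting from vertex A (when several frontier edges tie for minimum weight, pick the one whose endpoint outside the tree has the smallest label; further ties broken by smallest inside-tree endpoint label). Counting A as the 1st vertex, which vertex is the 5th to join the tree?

C

Grow the tree from A using Prim:
Step 1: frontier [A—B 7, A—C 11, A—D 13] → take A—B (7); add B.
Step 2: frontier [A—C 11, A—D 13, B—E 8, B—C 13] → take B—E (8); add E.
Step 3: frontier [A—C 11, A—D 13, B—C 13, D—E 6, C—E 13] → take D—E (6); add D.
Step 4: frontier [A—C 11, B—C 13, C—D 4, C—E 13] → take C—D (4); add C.
Vertex order: A, B, E, D, C. The 5th vertex is C.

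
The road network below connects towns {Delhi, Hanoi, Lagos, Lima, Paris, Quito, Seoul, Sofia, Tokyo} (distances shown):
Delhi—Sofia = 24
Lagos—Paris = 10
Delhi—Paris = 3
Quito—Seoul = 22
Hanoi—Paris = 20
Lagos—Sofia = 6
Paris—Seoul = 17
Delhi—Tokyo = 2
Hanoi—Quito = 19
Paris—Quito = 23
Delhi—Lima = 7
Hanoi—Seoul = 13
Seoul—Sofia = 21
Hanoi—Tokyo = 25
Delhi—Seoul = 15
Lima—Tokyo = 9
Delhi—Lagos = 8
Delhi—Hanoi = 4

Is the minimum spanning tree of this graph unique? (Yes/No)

Sort edges by weight, then run Kruskal:
Delhi—Tokyo (2): add — endpoints in different components.
Delhi—Paris (3): add — endpoints in different components.
Delhi—Hanoi (4): add — endpoints in different components.
Lagos—Sofia (6): add — endpoints in different components.
Delhi—Lima (7): add — endpoints in different components.
Delhi—Lagos (8): add — endpoints in different components.
Lima—Tokyo (9): skip — Lima and Tokyo already connected.
Lagos—Paris (10): skip — Lagos and Paris already connected.
Hanoi—Seoul (13): add — endpoints in different components.
Delhi—Seoul (15): skip — Delhi and Seoul already connected.
Paris—Seoul (17): skip — Seoul and Paris already connected.
Hanoi—Quito (19): add — endpoints in different components.
Every non-tree edge has weight strictly greater than the heaviest edge on the tree path between its endpoints, so the MST is unique.

Yes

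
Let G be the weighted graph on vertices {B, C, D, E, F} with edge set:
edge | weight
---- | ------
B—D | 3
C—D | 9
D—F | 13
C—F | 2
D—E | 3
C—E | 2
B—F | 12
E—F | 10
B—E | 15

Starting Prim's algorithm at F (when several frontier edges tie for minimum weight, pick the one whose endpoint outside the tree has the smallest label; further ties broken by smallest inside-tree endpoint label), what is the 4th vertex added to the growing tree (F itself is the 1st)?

D

Prim, starting at F.
Step 1: cheapest edge leaving the tree is C—F (2); add C.
Step 2: cheapest edge leaving the tree is C—E (2); add E.
Step 3: cheapest edge leaving the tree is D—E (3); add D.
Step 4: cheapest edge leaving the tree is B—D (3); add B.
Vertex order: F, C, E, D, B. The 4th vertex is D.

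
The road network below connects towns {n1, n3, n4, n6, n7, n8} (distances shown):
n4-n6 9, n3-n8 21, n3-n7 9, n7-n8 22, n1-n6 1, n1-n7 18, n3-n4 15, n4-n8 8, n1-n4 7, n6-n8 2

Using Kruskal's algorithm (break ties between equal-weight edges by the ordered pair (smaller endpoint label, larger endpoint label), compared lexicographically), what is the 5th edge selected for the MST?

Kruskal's algorithm — process edges by increasing weight (ties by edge label):
n1-n6 (1): add — endpoints in different components.
n6-n8 (2): add — endpoints in different components.
n1-n4 (7): add — endpoints in different components.
n4-n8 (8): skip — n8 and n4 already connected.
n3-n7 (9): add — endpoints in different components.
n4-n6 (9): skip — n6 and n4 already connected.
n3-n4 (15): add — endpoints in different components.
The 5th edge added is n3-n4.

n3-n4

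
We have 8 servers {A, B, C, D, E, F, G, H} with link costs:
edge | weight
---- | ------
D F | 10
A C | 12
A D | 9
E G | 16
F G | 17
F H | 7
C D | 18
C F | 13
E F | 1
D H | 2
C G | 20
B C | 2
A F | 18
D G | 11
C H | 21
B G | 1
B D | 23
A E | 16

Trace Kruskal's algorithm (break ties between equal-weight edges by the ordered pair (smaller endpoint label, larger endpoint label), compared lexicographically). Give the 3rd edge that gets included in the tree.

Kruskal: consider edges lightest-first.
B G (1): add — endpoints in different components.
E F (1): add — endpoints in different components.
B C (2): add — endpoints in different components.
D H (2): add — endpoints in different components.
F H (7): add — endpoints in different components.
A D (9): add — endpoints in different components.
D F (10): skip — D and F already connected.
D G (11): add — endpoints in different components.
The 3rd edge added is B C.

B-C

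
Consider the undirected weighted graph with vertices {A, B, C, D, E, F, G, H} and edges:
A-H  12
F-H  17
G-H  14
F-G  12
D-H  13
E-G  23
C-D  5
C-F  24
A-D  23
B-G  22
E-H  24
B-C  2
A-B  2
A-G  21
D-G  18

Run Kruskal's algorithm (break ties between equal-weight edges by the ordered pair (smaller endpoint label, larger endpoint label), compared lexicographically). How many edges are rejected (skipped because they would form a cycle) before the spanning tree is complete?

6

Kruskal's algorithm — process edges by increasing weight (ties by edge label):
A-B (2): add — endpoints in different components.
B-C (2): add — endpoints in different components.
C-D (5): add — endpoints in different components.
A-H (12): add — endpoints in different components.
F-G (12): add — endpoints in different components.
D-H (13): skip — D and H already connected.
G-H (14): add — endpoints in different components.
F-H (17): skip — F and H already connected.
D-G (18): skip — D and G already connected.
A-G (21): skip — A and G already connected.
B-G (22): skip — B and G already connected.
A-D (23): skip — A and D already connected.
E-G (23): add — endpoints in different components.
Edges rejected before the tree was complete: 6.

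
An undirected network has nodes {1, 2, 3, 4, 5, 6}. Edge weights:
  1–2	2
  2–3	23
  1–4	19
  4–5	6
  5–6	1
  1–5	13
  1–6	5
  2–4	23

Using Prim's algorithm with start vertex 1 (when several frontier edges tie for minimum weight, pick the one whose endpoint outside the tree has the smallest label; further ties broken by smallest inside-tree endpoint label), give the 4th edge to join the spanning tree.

Prim's algorithm from 1:
Step 1: frontier [1–2 2, 1–6 5, 1–5 13, 1–4 19] → take 1–2 (2); add 2.
Step 2: frontier [1–6 5, 1–5 13, 1–4 19, 2–3 23, 2–4 23] → take 1–6 (5); add 6.
Step 3: frontier [1–5 13, 1–4 19, 2–3 23, 2–4 23, 5–6 1] → take 5–6 (1); add 5.
Step 4: frontier [1–4 19, 2–3 23, 2–4 23, 4–5 6] → take 4–5 (6); add 4.
Step 5: frontier [2–3 23] → take 2–3 (23); add 3.
The 4th edge added is 4–5.

4-5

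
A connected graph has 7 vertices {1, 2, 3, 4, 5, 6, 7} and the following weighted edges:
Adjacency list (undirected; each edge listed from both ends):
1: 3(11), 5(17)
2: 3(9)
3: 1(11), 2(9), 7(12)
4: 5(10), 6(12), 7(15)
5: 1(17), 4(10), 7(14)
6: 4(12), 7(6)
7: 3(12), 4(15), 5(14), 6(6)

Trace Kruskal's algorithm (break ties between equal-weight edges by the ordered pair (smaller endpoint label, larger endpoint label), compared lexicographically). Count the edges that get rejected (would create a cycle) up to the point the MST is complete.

Kruskal: consider edges lightest-first.
6–7 (6): add. Components now {1} {2} {3} {4} {5} {6,7}
2–3 (9): add. Components now {1} {2,3} {4} {5} {6,7}
4–5 (10): add. Components now {1} {2,3} {4,5} {6,7}
1–3 (11): add. Components now {1,2,3} {4,5} {6,7}
3–7 (12): add. Components now {1,2,3,6,7} {4,5}
4–6 (12): add. Components now {1,2,3,4,5,6,7}
Edges rejected before the tree was complete: 0.

0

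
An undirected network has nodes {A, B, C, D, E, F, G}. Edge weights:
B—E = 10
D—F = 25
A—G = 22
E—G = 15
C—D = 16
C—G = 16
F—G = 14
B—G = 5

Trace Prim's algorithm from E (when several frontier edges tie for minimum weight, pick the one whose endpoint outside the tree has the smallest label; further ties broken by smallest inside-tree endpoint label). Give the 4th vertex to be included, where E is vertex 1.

Prim, starting at E.
Step 1: frontier [B—E 10, E—G 15] → take B—E (10); add B.
Step 2: frontier [B—G 5, E—G 15] → take B—G (5); add G.
Step 3: frontier [F—G 14, C—G 16, A—G 22] → take F—G (14); add F.
Step 4: frontier [D—F 25, C—G 16, A—G 22] → take C—G (16); add C.
Step 5: frontier [C—D 16, D—F 25, A—G 22] → take C—D (16); add D.
Step 6: frontier [A—G 22] → take A—G (22); add A.
Vertex order: E, B, G, F, C, D, A. The 4th vertex is F.

F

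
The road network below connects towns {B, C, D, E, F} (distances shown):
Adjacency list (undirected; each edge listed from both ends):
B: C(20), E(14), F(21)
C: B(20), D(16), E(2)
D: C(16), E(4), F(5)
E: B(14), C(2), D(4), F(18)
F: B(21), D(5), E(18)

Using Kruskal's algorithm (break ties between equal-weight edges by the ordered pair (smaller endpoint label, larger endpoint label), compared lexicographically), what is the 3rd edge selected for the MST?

Kruskal's algorithm — process edges by increasing weight (ties by edge label):
C–E (2): add — endpoints in different components.
D–E (4): add — endpoints in different components.
D–F (5): add — endpoints in different components.
B–E (14): add — endpoints in different components.
The 3rd edge added is D–F.

D-F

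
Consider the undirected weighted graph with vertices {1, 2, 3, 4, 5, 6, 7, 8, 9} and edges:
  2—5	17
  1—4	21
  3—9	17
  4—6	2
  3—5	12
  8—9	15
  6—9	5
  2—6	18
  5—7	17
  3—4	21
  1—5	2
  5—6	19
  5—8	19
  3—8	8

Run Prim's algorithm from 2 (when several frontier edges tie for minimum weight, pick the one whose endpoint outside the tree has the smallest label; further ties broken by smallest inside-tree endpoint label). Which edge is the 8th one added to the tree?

Prim's algorithm from 2:
Step 1: cheapest edge leaving the tree is 2—5 (17); add 5.
Step 2: cheapest edge leaving the tree is 1—5 (2); add 1.
Step 3: cheapest edge leaving the tree is 3—5 (12); add 3.
Step 4: cheapest edge leaving the tree is 3—8 (8); add 8.
Step 5: cheapest edge leaving the tree is 8—9 (15); add 9.
Step 6: cheapest edge leaving the tree is 6—9 (5); add 6.
Step 7: cheapest edge leaving the tree is 4—6 (2); add 4.
Step 8: cheapest edge leaving the tree is 5—7 (17); add 7.
The 8th edge added is 5—7.

5-7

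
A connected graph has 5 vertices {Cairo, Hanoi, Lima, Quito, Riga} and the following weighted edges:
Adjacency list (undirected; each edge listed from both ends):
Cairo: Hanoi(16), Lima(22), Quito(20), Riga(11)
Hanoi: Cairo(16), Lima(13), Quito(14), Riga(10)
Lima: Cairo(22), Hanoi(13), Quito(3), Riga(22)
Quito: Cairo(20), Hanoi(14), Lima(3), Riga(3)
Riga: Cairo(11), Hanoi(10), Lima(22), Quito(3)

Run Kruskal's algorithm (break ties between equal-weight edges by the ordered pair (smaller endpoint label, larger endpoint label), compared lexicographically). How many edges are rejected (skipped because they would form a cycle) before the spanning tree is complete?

Kruskal: consider edges lightest-first.
Lima-Quito (3): add — endpoints in different components.
Quito-Riga (3): add — endpoints in different components.
Hanoi-Riga (10): add — endpoints in different components.
Cairo-Riga (11): add — endpoints in different components.
Edges rejected before the tree was complete: 0.

0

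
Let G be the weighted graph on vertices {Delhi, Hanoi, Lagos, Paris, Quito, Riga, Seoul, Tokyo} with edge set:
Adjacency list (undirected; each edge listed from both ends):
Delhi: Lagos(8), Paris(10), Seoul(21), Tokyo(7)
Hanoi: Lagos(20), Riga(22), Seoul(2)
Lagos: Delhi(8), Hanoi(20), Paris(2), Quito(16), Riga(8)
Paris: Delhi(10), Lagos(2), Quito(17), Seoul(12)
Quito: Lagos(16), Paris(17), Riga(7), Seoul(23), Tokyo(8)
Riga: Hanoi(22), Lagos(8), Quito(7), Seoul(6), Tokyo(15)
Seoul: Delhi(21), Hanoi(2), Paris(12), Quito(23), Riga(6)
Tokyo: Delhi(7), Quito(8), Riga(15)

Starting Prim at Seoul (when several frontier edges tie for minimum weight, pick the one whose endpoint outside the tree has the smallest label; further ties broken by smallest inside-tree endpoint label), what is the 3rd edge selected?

Grow the tree from Seoul using Prim:
Step 1: cheapest edge leaving the tree is Hanoi Seoul (2); add Hanoi.
Step 2: cheapest edge leaving the tree is Riga Seoul (6); add Riga.
Step 3: cheapest edge leaving the tree is Quito Riga (7); add Quito.
Step 4: cheapest edge leaving the tree is Lagos Riga (8); add Lagos.
Step 5: cheapest edge leaving the tree is Lagos Paris (2); add Paris.
Step 6: cheapest edge leaving the tree is Delhi Lagos (8); add Delhi.
Step 7: cheapest edge leaving the tree is Delhi Tokyo (7); add Tokyo.
The 3rd edge added is Quito Riga.

Quito-Riga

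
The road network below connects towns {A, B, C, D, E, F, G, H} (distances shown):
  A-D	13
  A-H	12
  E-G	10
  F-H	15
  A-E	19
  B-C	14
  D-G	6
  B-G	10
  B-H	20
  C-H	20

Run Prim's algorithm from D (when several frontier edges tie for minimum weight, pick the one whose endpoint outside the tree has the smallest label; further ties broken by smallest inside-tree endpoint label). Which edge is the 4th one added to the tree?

Grow the tree from D using Prim:
Step 1: frontier [D-G 6, A-D 13] → take D-G (6); add G.
Step 2: frontier [A-D 13, B-G 10, E-G 10] → take B-G (10); add B.
Step 3: frontier [B-C 14, B-H 20, A-D 13, E-G 10] → take E-G (10); add E.
Step 4: frontier [B-C 14, B-H 20, A-D 13, A-E 19] → take A-D (13); add A.
Step 5: frontier [A-H 12, B-C 14, B-H 20] → take A-H (12); add H.
Step 6: frontier [B-C 14, F-H 15, C-H 20] → take B-C (14); add C.
Step 7: frontier [F-H 15] → take F-H (15); add F.
The 4th edge added is A-D.

A-D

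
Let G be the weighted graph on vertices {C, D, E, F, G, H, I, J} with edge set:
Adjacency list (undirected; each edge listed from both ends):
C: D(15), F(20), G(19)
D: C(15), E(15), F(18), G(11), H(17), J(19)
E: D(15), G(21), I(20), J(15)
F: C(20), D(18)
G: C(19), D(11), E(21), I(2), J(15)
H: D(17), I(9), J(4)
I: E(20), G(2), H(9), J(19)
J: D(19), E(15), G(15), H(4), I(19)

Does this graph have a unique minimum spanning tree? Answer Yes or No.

Kruskal: consider edges lightest-first.
G–I (2): add — endpoints in different components.
H–J (4): add — endpoints in different components.
H–I (9): add — endpoints in different components.
D–G (11): add — endpoints in different components.
C–D (15): add — endpoints in different components.
D–E (15): add — endpoints in different components.
E–J (15): skip — E and J already connected.
G–J (15): skip — G and J already connected.
D–H (17): skip — D and H already connected.
D–F (18): add — endpoints in different components.
Non-tree edge E–J has weight 15, equal to the heaviest edge on its tree cycle — swapping gives another MST of the same weight. Not unique.

No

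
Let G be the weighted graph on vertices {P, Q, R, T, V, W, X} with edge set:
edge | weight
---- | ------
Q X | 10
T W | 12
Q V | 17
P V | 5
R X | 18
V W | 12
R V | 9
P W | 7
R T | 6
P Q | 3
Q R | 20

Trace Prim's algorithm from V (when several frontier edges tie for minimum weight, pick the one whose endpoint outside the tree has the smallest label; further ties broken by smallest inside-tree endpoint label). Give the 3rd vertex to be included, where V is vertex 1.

Prim, starting at V.
Step 1: cheapest edge leaving the tree is P V (5); add P.
Step 2: cheapest edge leaving the tree is P Q (3); add Q.
Step 3: cheapest edge leaving the tree is P W (7); add W.
Step 4: cheapest edge leaving the tree is R V (9); add R.
Step 5: cheapest edge leaving the tree is R T (6); add T.
Step 6: cheapest edge leaving the tree is Q X (10); add X.
Vertex order: V, P, Q, W, R, T, X. The 3rd vertex is Q.

Q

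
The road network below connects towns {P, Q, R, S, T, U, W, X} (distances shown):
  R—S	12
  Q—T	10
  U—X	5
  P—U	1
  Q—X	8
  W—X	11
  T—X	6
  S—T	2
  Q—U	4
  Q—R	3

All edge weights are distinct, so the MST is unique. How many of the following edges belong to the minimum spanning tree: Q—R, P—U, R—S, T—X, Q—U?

4

Kruskal's algorithm — process edges by increasing weight (ties by edge label):
P—U (1): add — endpoints in different components.
S—T (2): add — endpoints in different components.
Q—R (3): add — endpoints in different components.
Q—U (4): add — endpoints in different components.
U—X (5): add — endpoints in different components.
T—X (6): add — endpoints in different components.
Q—X (8): skip — Q and X already connected.
Q—T (10): skip — Q and T already connected.
W—X (11): add — endpoints in different components.
MST edge set: {P—U, S—T, Q—R, Q—U, U—X, T—X, W—X}.
Of the listed edges, {Q—R, P—U, T—X, Q—U} are in the MST → 4.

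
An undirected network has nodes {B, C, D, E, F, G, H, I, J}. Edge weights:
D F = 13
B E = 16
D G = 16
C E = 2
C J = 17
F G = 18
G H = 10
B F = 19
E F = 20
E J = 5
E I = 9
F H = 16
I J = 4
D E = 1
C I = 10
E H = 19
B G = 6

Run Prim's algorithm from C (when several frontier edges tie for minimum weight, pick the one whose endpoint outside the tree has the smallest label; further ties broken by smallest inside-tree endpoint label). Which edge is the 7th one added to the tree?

B-G

Grow the tree from C using Prim:
Step 1: cheapest edge leaving the tree is C E (2); add E.
Step 2: cheapest edge leaving the tree is D E (1); add D.
Step 3: cheapest edge leaving the tree is E J (5); add J.
Step 4: cheapest edge leaving the tree is I J (4); add I.
Step 5: cheapest edge leaving the tree is D F (13); add F.
Step 6: cheapest edge leaving the tree is B E (16); add B.
Step 7: cheapest edge leaving the tree is B G (6); add G.
Step 8: cheapest edge leaving the tree is G H (10); add H.
The 7th edge added is B G.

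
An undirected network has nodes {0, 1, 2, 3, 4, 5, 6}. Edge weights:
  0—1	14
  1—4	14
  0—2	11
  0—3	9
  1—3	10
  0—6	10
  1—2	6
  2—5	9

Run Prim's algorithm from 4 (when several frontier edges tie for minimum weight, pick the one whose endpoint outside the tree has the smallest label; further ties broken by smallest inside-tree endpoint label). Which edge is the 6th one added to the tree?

0-6

Grow the tree from 4 using Prim:
Step 1: frontier [1—4 14] → take 1—4 (14); add 1.
Step 2: frontier [1—2 6, 1—3 10, 0—1 14] → take 1—2 (6); add 2.
Step 3: frontier [1—3 10, 0—1 14, 2—5 9, 0—2 11] → take 2—5 (9); add 5.
Step 4: frontier [1—3 10, 0—1 14, 0—2 11] → take 1—3 (10); add 3.
Step 5: frontier [0—1 14, 0—2 11, 0—3 9] → take 0—3 (9); add 0.
Step 6: frontier [0—6 10] → take 0—6 (10); add 6.
The 6th edge added is 0—6.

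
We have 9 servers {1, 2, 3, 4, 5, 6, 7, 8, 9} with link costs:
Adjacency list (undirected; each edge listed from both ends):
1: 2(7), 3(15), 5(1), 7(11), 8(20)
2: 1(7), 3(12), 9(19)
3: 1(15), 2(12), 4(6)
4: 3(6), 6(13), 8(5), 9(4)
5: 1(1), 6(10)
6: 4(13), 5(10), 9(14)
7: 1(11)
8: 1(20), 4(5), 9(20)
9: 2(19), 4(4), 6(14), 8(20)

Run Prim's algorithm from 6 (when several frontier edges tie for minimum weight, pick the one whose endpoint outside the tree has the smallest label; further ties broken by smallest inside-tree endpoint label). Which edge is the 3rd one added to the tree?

Grow the tree from 6 using Prim:
Step 1: cheapest edge leaving the tree is 5–6 (10); add 5.
Step 2: cheapest edge leaving the tree is 1–5 (1); add 1.
Step 3: cheapest edge leaving the tree is 1–2 (7); add 2.
Step 4: cheapest edge leaving the tree is 1–7 (11); add 7.
Step 5: cheapest edge leaving the tree is 2–3 (12); add 3.
Step 6: cheapest edge leaving the tree is 3–4 (6); add 4.
Step 7: cheapest edge leaving the tree is 4–9 (4); add 9.
Step 8: cheapest edge leaving the tree is 4–8 (5); add 8.
The 3rd edge added is 1–2.

1-2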